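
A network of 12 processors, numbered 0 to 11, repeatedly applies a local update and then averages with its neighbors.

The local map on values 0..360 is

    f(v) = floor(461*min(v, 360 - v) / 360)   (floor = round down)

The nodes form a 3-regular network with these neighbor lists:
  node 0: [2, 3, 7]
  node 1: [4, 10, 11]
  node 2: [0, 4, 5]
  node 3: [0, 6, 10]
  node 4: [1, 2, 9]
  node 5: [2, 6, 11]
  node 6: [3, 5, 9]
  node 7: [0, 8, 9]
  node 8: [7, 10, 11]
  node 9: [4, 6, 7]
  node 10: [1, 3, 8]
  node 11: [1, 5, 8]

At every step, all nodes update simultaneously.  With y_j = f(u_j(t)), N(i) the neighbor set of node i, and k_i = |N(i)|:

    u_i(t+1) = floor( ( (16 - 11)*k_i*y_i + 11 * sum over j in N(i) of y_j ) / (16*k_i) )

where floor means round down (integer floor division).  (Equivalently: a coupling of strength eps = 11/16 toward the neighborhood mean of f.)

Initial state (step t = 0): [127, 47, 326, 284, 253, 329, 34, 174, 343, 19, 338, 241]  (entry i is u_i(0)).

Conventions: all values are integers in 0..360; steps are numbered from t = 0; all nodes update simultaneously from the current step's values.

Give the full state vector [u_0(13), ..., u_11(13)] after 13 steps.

Simulating step by step:
t=0: [127, 47, 326, 284, 253, 329, 34, 174, 343, 19, 338, 241]
t=1: [133, 91, 90, 83, 71, 66, 50, 116, 98, 99, 49, 75]
t=2: [137, 93, 114, 100, 109, 89, 92, 142, 109, 108, 98, 104]
t=3: [158, 128, 143, 135, 135, 125, 123, 160, 144, 143, 127, 126]
t=4: [191, 164, 179, 173, 174, 164, 167, 194, 178, 179, 169, 166]
t=5: [219, 214, 220, 216, 222, 215, 217, 220, 217, 219, 218, 214]
t=6: [180, 182, 179, 182, 179, 183, 183, 180, 182, 179, 183, 185]
t=7: [229, 226, 228, 227, 228, 226, 226, 229, 226, 228, 226, 225]
t=8: [168, 170, 169, 169, 169, 170, 170, 168, 170, 169, 170, 171]
t=9: [215, 217, 216, 216, 216, 217, 216, 215, 216, 216, 216, 217]
t=10: [184, 183, 184, 184, 183, 183, 183, 184, 184, 184, 183, 183]
t=11: [225, 226, 225, 225, 225, 225, 225, 225, 225, 225, 225, 225]
t=12: [172, 171, 172, 172, 171, 172, 172, 172, 172, 172, 171, 171]
t=13: [220, 218, 219, 219, 218, 219, 220, 220, 219, 219, 218, 218]

Answer: [220, 218, 219, 219, 218, 219, 220, 220, 219, 219, 218, 218]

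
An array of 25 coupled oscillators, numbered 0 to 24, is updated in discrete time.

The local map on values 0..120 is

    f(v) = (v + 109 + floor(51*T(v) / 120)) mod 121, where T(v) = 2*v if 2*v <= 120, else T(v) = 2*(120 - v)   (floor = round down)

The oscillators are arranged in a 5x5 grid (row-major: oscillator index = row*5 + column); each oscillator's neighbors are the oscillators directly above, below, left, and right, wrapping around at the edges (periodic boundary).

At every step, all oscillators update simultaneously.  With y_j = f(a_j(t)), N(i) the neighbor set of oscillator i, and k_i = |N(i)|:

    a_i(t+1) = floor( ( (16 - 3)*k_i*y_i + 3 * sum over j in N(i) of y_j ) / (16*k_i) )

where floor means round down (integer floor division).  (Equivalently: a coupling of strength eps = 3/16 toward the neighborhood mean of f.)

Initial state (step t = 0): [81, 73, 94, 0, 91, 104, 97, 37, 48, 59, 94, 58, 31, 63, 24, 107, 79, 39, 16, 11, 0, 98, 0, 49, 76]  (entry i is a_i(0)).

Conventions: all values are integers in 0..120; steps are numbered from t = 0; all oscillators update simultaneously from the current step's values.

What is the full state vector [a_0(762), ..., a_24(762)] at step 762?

Simulating step by step:
t=0: [81, 73, 94, 0, 91, 104, 97, 37, 48, 59, 94, 58, 31, 63, 24, 107, 79, 39, 16, 11, 0, 98, 0, 49, 76]
t=1: [102, 100, 102, 105, 102, 104, 101, 60, 78, 93, 100, 93, 51, 88, 40, 101, 99, 61, 25, 18, 107, 104, 104, 79, 96]
t=2: [105, 105, 104, 104, 104, 104, 104, 98, 101, 101, 102, 102, 85, 96, 65, 101, 103, 95, 42, 31, 105, 105, 104, 98, 100]
t=3: [105, 105, 104, 104, 105, 105, 104, 104, 104, 104, 104, 104, 102, 101, 97, 102, 104, 102, 69, 54, 105, 105, 104, 102, 102]
t=4: [105, 105, 105, 105, 105, 105, 105, 105, 105, 104, 104, 105, 105, 104, 103, 104, 105, 104, 100, 90, 105, 105, 105, 104, 104]
t=5: [105, 105, 105, 105, 105, 105, 105, 105, 105, 105, 105, 105, 105, 105, 104, 104, 105, 105, 104, 103, 105, 105, 105, 105, 104]
t=6: [105, 105, 105, 105, 105, 105, 105, 105, 105, 105, 105, 105, 105, 105, 105, 105, 105, 105, 105, 105, 105, 105, 105, 105, 105]
t=7: [105, 105, 105, 105, 105, 105, 105, 105, 105, 105, 105, 105, 105, 105, 105, 105, 105, 105, 105, 105, 105, 105, 105, 105, 105]

Answer: [105, 105, 105, 105, 105, 105, 105, 105, 105, 105, 105, 105, 105, 105, 105, 105, 105, 105, 105, 105, 105, 105, 105, 105, 105]
Key observation: The state at step 6, [105, 105, 105, 105, 105, 105, 105, 105, 105, 105, 105, 105, 105, 105, 105, 105, 105, 105, 105, 105, 105, 105, 105, 105, 105], reappears at step 7: the system is in a cycle of period 1 from step 6 on.  Therefore the state at step 762 equals the state at step 6 + ((762 - 6) mod 1) = 6, which is [105, 105, 105, 105, 105, 105, 105, 105, 105, 105, 105, 105, 105, 105, 105, 105, 105, 105, 105, 105, 105, 105, 105, 105, 105].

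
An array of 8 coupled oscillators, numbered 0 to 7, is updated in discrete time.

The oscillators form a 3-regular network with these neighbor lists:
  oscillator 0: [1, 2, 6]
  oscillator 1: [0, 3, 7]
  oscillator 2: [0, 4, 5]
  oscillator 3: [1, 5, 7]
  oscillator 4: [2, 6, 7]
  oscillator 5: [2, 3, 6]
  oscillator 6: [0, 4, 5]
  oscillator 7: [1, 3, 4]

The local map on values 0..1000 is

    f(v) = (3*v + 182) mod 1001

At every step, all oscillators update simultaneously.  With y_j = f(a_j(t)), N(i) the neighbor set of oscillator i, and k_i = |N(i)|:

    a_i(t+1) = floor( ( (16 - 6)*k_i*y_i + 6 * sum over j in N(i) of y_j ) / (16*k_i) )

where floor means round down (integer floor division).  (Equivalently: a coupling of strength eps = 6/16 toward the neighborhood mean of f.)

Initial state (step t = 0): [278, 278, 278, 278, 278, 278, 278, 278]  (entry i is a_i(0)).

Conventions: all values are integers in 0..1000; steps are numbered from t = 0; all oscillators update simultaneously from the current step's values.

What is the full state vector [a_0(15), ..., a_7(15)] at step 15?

Answer: [135, 135, 135, 135, 135, 135, 135, 135]

Derivation:
t=0: [278, 278, 278, 278, 278, 278, 278, 278]
t=1: [15, 15, 15, 15, 15, 15, 15, 15]
t=2: [227, 227, 227, 227, 227, 227, 227, 227]
t=3: [863, 863, 863, 863, 863, 863, 863, 863]
t=4: [769, 769, 769, 769, 769, 769, 769, 769]
t=5: [487, 487, 487, 487, 487, 487, 487, 487]
t=6: [642, 642, 642, 642, 642, 642, 642, 642]
t=7: [106, 106, 106, 106, 106, 106, 106, 106]
t=8: [500, 500, 500, 500, 500, 500, 500, 500]
t=9: [681, 681, 681, 681, 681, 681, 681, 681]
t=10: [223, 223, 223, 223, 223, 223, 223, 223]
t=11: [851, 851, 851, 851, 851, 851, 851, 851]
t=12: [733, 733, 733, 733, 733, 733, 733, 733]
t=13: [379, 379, 379, 379, 379, 379, 379, 379]
t=14: [318, 318, 318, 318, 318, 318, 318, 318]
t=15: [135, 135, 135, 135, 135, 135, 135, 135]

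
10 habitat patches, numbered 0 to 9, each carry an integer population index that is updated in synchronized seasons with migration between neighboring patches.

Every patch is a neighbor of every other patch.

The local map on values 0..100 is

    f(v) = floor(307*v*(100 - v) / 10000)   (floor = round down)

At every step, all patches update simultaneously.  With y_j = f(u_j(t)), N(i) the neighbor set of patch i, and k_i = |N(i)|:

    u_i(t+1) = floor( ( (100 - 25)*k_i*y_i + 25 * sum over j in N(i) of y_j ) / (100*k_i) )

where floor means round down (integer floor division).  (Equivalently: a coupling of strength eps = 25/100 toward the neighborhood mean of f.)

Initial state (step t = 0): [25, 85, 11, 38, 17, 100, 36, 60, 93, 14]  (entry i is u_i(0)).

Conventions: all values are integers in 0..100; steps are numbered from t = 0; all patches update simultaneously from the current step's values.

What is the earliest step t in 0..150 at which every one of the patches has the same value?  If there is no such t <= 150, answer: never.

Simulating step by step:
t=0: [25, 85, 11, 38, 17, 100, 36, 60, 93, 14]  (not all equal)
t=1: [53, 40, 33, 64, 43, 12, 62, 64, 25, 38]  (not all equal)
t=2: [73, 71, 66, 69, 72, 41, 70, 69, 59, 70]  (not all equal)
t=3: [61, 63, 67, 65, 62, 71, 64, 65, 71, 64]  (not all equal)
t=4: [71, 70, 67, 68, 71, 64, 69, 68, 64, 69]  (not all equal)
t=5: [63, 64, 66, 65, 63, 68, 65, 65, 68, 65]  (not all equal)
t=6: [70, 69, 68, 68, 70, 66, 68, 68, 66, 68]  (not all equal)
t=7: [64, 65, 65, 65, 64, 67, 65, 65, 67, 65]  (not all equal)
t=8: [69, 68, 68, 68, 69, 67, 68, 68, 67, 68]  (not all equal)
t=9: [65, 66, 66, 66, 65, 66, 66, 66, 66, 66]  (not all equal)
t=10: [68, 68, 68, 68, 68, 68, 68, 68, 68, 68]  (all equal)

Answer: 10
Key observation: Synchronization is absorbing here: once all patches are equal they stay equal, and step 10 is the first all-equal step.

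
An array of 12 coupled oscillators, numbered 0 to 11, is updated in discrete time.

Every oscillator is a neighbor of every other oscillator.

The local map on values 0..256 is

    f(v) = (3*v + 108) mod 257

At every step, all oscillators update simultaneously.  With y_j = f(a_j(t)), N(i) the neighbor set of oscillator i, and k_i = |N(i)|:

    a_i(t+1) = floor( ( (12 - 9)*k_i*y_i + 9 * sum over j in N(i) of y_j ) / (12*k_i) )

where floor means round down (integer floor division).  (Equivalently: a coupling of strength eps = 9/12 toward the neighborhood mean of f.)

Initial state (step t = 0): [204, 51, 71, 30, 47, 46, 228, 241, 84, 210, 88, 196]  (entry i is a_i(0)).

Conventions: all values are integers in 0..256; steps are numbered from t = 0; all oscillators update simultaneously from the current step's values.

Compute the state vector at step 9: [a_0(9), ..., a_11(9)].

Simulating step by step:
t=0: [204, 51, 71, 30, 47, 46, 228, 241, 84, 210, 88, 196]
t=1: [151, 114, 125, 150, 159, 158, 117, 124, 132, 154, 134, 147]
t=2: [122, 148, 154, 121, 126, 125, 150, 154, 158, 123, 159, 119]
t=3: [151, 119, 122, 151, 153, 153, 120, 122, 124, 152, 125, 150]
t=4: [117, 146, 148, 117, 118, 118, 147, 148, 149, 117, 149, 116]
t=5: [134, 104, 105, 134, 135, 135, 104, 105, 105, 134, 105, 134]
t=6: [217, 201, 201, 217, 217, 217, 201, 201, 201, 217, 201, 217]
t=7: [225, 216, 216, 225, 225, 225, 216, 216, 216, 225, 216, 225]
t=8: [106, 147, 147, 106, 106, 106, 147, 147, 147, 106, 147, 106]
t=9: [114, 89, 89, 114, 114, 114, 89, 89, 89, 114, 89, 114]

Answer: [114, 89, 89, 114, 114, 114, 89, 89, 89, 114, 89, 114]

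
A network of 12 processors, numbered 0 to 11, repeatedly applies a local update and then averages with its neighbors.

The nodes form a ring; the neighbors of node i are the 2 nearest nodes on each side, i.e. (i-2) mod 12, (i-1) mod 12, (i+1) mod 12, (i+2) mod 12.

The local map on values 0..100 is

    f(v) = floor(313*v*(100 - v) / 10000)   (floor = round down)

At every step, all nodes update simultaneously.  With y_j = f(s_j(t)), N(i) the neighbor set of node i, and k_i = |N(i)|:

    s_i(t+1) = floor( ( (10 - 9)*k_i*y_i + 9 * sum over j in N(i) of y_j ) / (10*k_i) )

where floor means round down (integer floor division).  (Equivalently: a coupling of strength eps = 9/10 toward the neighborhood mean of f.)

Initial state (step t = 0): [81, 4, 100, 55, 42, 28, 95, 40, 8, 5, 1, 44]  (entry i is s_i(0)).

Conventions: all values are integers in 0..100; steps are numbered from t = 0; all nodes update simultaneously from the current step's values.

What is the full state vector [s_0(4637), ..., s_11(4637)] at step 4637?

Answer: [57, 57, 57, 57, 57, 57, 57, 57, 57, 57, 57, 57]
Key observation: The state at step 18, [76, 76, 76, 76, 76, 76, 76, 76, 76, 76, 76, 76], reappears at step 20: the system is in a cycle of period 2 from step 18 on.  Therefore the state at step 4637 equals the state at step 18 + ((4637 - 18) mod 2) = 19, which is [57, 57, 57, 57, 57, 57, 57, 57, 57, 57, 57, 57].

Derivation:
t=0: [81, 4, 100, 55, 42, 28, 95, 40, 8, 5, 1, 44]
t=1: [25, 46, 47, 41, 42, 60, 54, 33, 26, 41, 36, 25]
t=2: [69, 68, 72, 76, 76, 74, 70, 71, 71, 65, 63, 69]
t=3: [67, 63, 62, 61, 60, 60, 61, 64, 67, 66, 67, 68]
t=4: [70, 71, 72, 73, 74, 73, 72, 72, 71, 69, 69, 69]
t=5: [64, 63, 62, 61, 61, 61, 62, 63, 64, 64, 65, 65]
t=6: [71, 72, 73, 73, 73, 73, 73, 72, 72, 71, 71, 71]
t=7: [63, 62, 62, 61, 61, 61, 61, 62, 63, 63, 63, 63]
t=8: [72, 72, 73, 73, 73, 73, 73, 73, 72, 72, 72, 72]
t=9: [62, 62, 61, 61, 61, 61, 61, 61, 62, 62, 63, 63]
t=10: [72, 73, 73, 73, 74, 74, 73, 73, 73, 72, 72, 72]
t=11: [62, 61, 61, 60, 60, 60, 60, 61, 61, 62, 62, 62]
t=12: [73, 73, 74, 74, 74, 74, 74, 74, 73, 73, 73, 73]
t=13: [60, 60, 60, 60, 60, 60, 60, 60, 60, 60, 61, 61]
t=14: [74, 74, 75, 75, 75, 75, 75, 75, 74, 74, 74, 74]
t=15: [59, 59, 58, 58, 58, 58, 58, 58, 59, 59, 60, 60]
t=16: [75, 75, 75, 75, 76, 76, 75, 75, 75, 75, 75, 75]
t=17: [58, 58, 57, 57, 57, 57, 57, 57, 58, 58, 58, 58]
t=18: [76, 76, 76, 76, 76, 76, 76, 76, 76, 76, 76, 76]
t=19: [57, 57, 57, 57, 57, 57, 57, 57, 57, 57, 57, 57]
t=20: [76, 76, 76, 76, 76, 76, 76, 76, 76, 76, 76, 76]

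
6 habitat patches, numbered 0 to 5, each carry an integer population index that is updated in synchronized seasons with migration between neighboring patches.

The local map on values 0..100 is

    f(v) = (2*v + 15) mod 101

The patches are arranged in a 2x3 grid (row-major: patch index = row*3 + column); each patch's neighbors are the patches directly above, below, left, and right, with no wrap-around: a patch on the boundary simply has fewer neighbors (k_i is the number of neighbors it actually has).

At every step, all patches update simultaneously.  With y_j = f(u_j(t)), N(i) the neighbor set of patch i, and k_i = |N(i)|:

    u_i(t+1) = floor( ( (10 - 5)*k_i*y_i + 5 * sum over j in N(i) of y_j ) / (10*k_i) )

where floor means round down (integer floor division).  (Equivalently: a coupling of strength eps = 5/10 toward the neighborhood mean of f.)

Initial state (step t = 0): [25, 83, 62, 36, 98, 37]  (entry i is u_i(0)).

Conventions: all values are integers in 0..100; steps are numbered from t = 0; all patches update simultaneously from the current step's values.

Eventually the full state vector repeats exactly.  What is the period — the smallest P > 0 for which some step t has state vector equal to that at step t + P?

Answer: 8
Key observation: The state at step 91, [70, 53, 70, 70, 53, 70], reappears at step 99 — and no state repeats earlier — so the cycle the system enters has period 8.

Derivation:
t=0: [25, 83, 62, 36, 98, 37]
t=1: [74, 58, 61, 62, 47, 56]
t=2: [48, 32, 32, 36, 19, 24]
t=3: [46, 63, 75, 59, 64, 64]
t=4: [21, 38, 52, 28, 40, 47]
t=5: [69, 73, 33, 73, 75, 32]
t=6: [56, 62, 75, 59, 65, 75]
t=7: [30, 41, 57, 33, 44, 59]
t=8: [82, 66, 46, 59, 36, 23]
t=9: [58, 51, 29, 57, 66, 53]
t=10: [26, 32, 45, 33, 33, 39]
t=11: [73, 64, 45, 77, 82, 67]
t=12: [57, 44, 24, 68, 65, 44]
t=13: [27, 23, 32, 43, 31, 27]
t=14: [49, 68, 72, 36, 60, 73]
t=15: [40, 42, 56, 55, 49, 53]
t=16: [78, 71, 42, 38, 29, 19]
t=17: [71, 68, 76, 81, 69, 69]
t=18: [59, 54, 58, 65, 55, 55]
t=19: [32, 25, 26, 36, 27, 25]
t=20: [77, 68, 66, 80, 70, 66]
t=21: [65, 53, 47, 67, 55, 48]
t=22: [39, 22, 11, 41, 25, 13]
t=23: [85, 62, 43, 88, 65, 46]
t=24: [74, 40, 11, 77, 44, 14]
t=25: [71, 64, 53, 50, 35, 31]
t=26: [42, 47, 39, 42, 64, 64]
t=27: [76, 43, 59, 84, 45, 54]
t=28: [53, 17, 21, 58, 19, 20]
t=29: [29, 46, 54, 33, 48, 55]
t=30: [58, 20, 18, 61, 23, 20]
t=31: [37, 51, 53, 40, 54, 55]
t=32: [72, 29, 20, 75, 33, 22]
t=33: [63, 68, 60, 66, 73, 63]
t=34: [44, 47, 39, 48, 52, 43]
t=35: [5, 22, 48, 10, 12, 27]
t=36: [36, 41, 37, 33, 46, 46]
t=37: [88, 78, 70, 63, 33, 26]
t=38: [72, 72, 61, 62, 70, 67]
t=39: [53, 53, 44, 47, 51, 46]
t=40: [17, 16, 7, 13, 13, 7]
t=41: [46, 43, 33, 43, 40, 32]
t=42: [3, 30, 60, 25, 60, 83]
t=43: [45, 52, 55, 46, 53, 57]
t=44: [8, 17, 23, 9, 18, 25]
t=45: [36, 48, 59, 37, 50, 60]
t=46: [68, 27, 27, 69, 29, 28]
t=47: [55, 66, 69, 56, 68, 71]
t=48: [30, 44, 51, 31, 46, 53]
t=49: [57, 17, 13, 58, 19, 15]
t=50: [33, 44, 44, 35, 47, 46]
t=51: [62, 16, 3, 64, 19, 5]
t=52: [41, 42, 28, 43, 45, 31]
t=53: [73, 78, 79, 25, 31, 57]
t=54: [63, 69, 60, 66, 65, 51]
t=55: [44, 45, 34, 44, 41, 27]
t=56: [2, 32, 59, 25, 61, 79]
t=57: [45, 54, 53, 46, 54, 53]
t=58: [9, 18, 20, 9, 19, 20]
t=59: [37, 49, 54, 38, 49, 54]
t=60: [70, 26, 19, 70, 26, 19]
t=61: [57, 62, 56, 57, 62, 56]
t=62: [30, 34, 29, 30, 34, 29]
t=63: [77, 80, 75, 77, 80, 75]
t=64: [69, 71, 66, 69, 71, 66]
t=65: [53, 53, 48, 53, 53, 48]
t=66: [20, 18, 12, 20, 18, 12]
t=67: [54, 49, 42, 54, 49, 42]
t=68: [19, 28, 77, 19, 28, 77]
t=69: [57, 67, 68, 57, 67, 68]
t=70: [33, 45, 49, 33, 45, 49]
t=71: [61, 18, 10, 61, 18, 10]
t=72: [39, 45, 39, 39, 45, 39]
t=73: [70, 33, 70, 70, 33, 70]
t=74: [60, 72, 60, 60, 72, 60]
t=75: [40, 50, 40, 40, 50, 40]
t=76: [74, 41, 74, 74, 41, 74]
t=77: [70, 85, 70, 70, 85, 70]
t=78: [61, 74, 61, 61, 74, 61]
t=79: [42, 53, 42, 42, 53, 42]
t=80: [79, 46, 79, 79, 46, 79]
t=81: [55, 28, 55, 55, 28, 55]
t=82: [35, 55, 35, 35, 55, 35]
t=83: [69, 44, 69, 69, 44, 69]
t=84: [39, 18, 39, 39, 18, 39]
t=85: [82, 65, 82, 82, 65, 82]
t=86: [69, 55, 69, 69, 55, 69]
t=87: [45, 33, 45, 45, 33, 45]
t=88: [23, 55, 23, 23, 55, 23]
t=89: [51, 36, 51, 51, 36, 51]
t=90: [33, 63, 33, 33, 63, 33]
t=91: [70, 53, 70, 70, 53, 70]
t=92: [45, 31, 45, 45, 31, 45]
t=93: [22, 52, 22, 22, 52, 22]
t=94: [48, 31, 48, 48, 31, 48]
t=95: [26, 54, 26, 26, 54, 26]
t=96: [55, 37, 55, 55, 37, 55]
t=97: [40, 67, 40, 40, 67, 40]
t=98: [83, 63, 83, 83, 63, 83]
t=99: [70, 53, 70, 70, 53, 70]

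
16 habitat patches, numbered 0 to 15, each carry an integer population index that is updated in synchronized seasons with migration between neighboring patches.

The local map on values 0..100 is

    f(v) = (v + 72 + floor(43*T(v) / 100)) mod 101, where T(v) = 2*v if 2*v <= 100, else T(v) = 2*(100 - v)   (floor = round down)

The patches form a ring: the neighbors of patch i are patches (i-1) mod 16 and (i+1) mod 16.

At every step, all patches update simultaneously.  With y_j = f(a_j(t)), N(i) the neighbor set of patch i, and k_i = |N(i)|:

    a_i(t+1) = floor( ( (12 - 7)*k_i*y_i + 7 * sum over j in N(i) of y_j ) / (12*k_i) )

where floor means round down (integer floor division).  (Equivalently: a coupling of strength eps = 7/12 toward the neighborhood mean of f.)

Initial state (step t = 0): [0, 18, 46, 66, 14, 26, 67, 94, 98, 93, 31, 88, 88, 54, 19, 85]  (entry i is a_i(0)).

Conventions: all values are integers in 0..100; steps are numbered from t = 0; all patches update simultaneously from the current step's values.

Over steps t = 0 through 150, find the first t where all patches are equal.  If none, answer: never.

Simulating step by step:
t=0: [0, 18, 46, 66, 14, 26, 67, 94, 98, 93, 31, 88, 88, 54, 19, 85]  (not all equal)
t=1: [51, 39, 43, 72, 65, 55, 53, 68, 70, 57, 52, 57, 67, 48, 41, 51]  (not all equal)
t=2: [57, 51, 52, 61, 65, 64, 64, 65, 65, 64, 64, 64, 63, 57, 55, 59]  (not all equal)
t=3: [64, 64, 64, 65, 65, 65, 65, 65, 65, 65, 65, 65, 64, 64, 64, 64]  (not all equal)
t=4: [65, 65, 65, 65, 66, 66, 66, 66, 66, 66, 66, 65, 65, 65, 65, 65]  (not all equal)
t=5: [66, 66, 66, 66, 66, 66, 66, 66, 66, 66, 66, 66, 66, 66, 66, 66]  (all equal)

Answer: 5
Key observation: Synchronization is absorbing here: once all patches are equal they stay equal, and step 5 is the first all-equal step.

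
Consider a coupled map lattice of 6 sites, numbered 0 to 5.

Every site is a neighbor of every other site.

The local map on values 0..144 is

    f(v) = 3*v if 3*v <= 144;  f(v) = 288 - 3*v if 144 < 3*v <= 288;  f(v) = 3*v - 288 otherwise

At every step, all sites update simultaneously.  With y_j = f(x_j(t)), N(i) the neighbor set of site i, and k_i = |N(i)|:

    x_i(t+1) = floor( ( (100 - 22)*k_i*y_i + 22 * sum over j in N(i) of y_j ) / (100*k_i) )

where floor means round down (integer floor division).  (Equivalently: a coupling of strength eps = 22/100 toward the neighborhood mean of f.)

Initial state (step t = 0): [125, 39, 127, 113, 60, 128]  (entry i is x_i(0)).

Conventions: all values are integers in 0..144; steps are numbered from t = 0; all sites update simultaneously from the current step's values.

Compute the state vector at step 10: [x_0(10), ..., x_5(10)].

Answer: [124, 117, 84, 84, 84, 25]

Derivation:
t=0: [125, 39, 127, 113, 60, 128]
t=1: [88, 110, 92, 61, 103, 94]
t=2: [26, 40, 18, 86, 24, 13]
t=3: [74, 105, 57, 39, 70, 45]
t=4: [72, 43, 109, 109, 81, 123]
t=5: [70, 112, 46, 46, 50, 77]
t=6: [83, 61, 127, 127, 127, 68]
t=7: [51, 99, 90, 90, 90, 84]
t=8: [109, 16, 23, 23, 23, 36]
t=9: [46, 53, 68, 68, 68, 97]
t=10: [124, 117, 84, 84, 84, 25]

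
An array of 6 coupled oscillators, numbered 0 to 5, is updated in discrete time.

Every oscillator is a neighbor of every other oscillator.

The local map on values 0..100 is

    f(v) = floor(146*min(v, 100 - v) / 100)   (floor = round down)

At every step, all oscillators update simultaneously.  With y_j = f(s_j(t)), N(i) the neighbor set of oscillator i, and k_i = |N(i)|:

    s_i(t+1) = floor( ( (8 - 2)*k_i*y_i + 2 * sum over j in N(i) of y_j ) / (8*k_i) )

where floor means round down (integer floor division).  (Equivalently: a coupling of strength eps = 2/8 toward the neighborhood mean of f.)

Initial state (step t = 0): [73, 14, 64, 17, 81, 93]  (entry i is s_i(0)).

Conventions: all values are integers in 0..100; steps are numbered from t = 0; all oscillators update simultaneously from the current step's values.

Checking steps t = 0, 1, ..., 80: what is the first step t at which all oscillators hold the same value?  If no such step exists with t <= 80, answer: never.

Simulating step by step:
t=0: [73, 14, 64, 17, 81, 93]  (not all equal)
t=1: [35, 22, 45, 25, 27, 15]  (not all equal)
t=2: [47, 34, 57, 37, 39, 26]  (not all equal)
t=3: [63, 50, 59, 54, 55, 42]  (not all equal)
t=4: [56, 70, 60, 65, 64, 61]  (not all equal)
t=5: [61, 46, 56, 51, 52, 55]  (not all equal)
t=6: [58, 66, 64, 69, 68, 65]  (not all equal)
t=7: [57, 49, 51, 46, 47, 50]  (not all equal)
t=8: [64, 70, 70, 67, 68, 71]  (not all equal)
t=9: [50, 43, 43, 47, 45, 43]  (not all equal)
t=10: [70, 63, 63, 67, 65, 63]  (not all equal)
t=11: [45, 53, 53, 48, 50, 53]  (not all equal)
t=12: [66, 68, 68, 69, 71, 68]  (not all equal)
t=13: [48, 45, 45, 45, 43, 45]  (not all equal)
t=14: [68, 65, 65, 65, 63, 65]  (not all equal)
t=15: [47, 50, 50, 50, 53, 50]  (not all equal)
t=16: [69, 72, 72, 72, 69, 72]  (not all equal)
t=17: [44, 40, 40, 40, 44, 40]  (not all equal)
t=18: [62, 58, 58, 58, 62, 58]  (not all equal)
t=19: [56, 60, 60, 60, 56, 60]  (not all equal)
t=20: [62, 58, 58, 58, 62, 58]  (not all equal)

Answer: never
Key observation: The state at step 18 reappears at step 20 — the system is in a cycle of period 2 from step 18 on.  No step 0..20 is synchronized, and the cycle repeats forever, so no step up to 80 (or ever) has all oscillators equal.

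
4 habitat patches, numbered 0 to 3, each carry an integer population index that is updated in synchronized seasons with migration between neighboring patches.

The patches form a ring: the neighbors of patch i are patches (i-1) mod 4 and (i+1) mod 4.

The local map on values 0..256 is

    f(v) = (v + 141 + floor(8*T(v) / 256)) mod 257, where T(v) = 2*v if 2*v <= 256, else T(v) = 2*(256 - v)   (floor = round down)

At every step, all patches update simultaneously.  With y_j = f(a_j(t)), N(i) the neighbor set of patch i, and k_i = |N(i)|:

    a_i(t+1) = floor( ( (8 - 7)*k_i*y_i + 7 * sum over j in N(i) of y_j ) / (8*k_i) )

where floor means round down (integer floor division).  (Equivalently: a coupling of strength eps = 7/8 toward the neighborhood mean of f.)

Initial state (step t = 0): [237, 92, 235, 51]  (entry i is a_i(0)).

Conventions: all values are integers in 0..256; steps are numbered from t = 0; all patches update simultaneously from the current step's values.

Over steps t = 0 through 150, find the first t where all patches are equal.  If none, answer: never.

Answer: 21
Key observation: Synchronization is absorbing here: once all patches are equal they stay equal, and step 21 is the first all-equal step.

Derivation:
t=0: [237, 92, 235, 51]  (not all equal)
t=1: [204, 135, 204, 130]  (not all equal)
t=2: [31, 82, 31, 82]  (not all equal)
t=3: [221, 179, 221, 179]  (not all equal)
t=4: [72, 102, 72, 102]  (not all equal)
t=5: [245, 221, 245, 221]  (not all equal)
t=6: [109, 126, 109, 126]  (not all equal)
t=7: [46, 226, 46, 226]  (not all equal)
t=8: [120, 179, 120, 179]  (not all equal)
t=9: [60, 18, 60, 18]  (not all equal)
t=10: [165, 198, 165, 198]  (not all equal)
t=11: [81, 57, 81, 57]  (not all equal)
t=12: [204, 223, 204, 223]  (not all equal)
t=13: [106, 93, 106, 93]  (not all equal)
t=14: [240, 251, 240, 251]  (not all equal)
t=15: [133, 126, 133, 126]  (not all equal)
t=16: [17, 23, 17, 23]  (not all equal)
t=17: [164, 159, 164, 159]  (not all equal)
t=18: [49, 52, 49, 52]  (not all equal)
t=19: [195, 193, 195, 193]  (not all equal)
t=20: [80, 81, 80, 81]  (not all equal)
t=21: [226, 226, 226, 226]  (all equal)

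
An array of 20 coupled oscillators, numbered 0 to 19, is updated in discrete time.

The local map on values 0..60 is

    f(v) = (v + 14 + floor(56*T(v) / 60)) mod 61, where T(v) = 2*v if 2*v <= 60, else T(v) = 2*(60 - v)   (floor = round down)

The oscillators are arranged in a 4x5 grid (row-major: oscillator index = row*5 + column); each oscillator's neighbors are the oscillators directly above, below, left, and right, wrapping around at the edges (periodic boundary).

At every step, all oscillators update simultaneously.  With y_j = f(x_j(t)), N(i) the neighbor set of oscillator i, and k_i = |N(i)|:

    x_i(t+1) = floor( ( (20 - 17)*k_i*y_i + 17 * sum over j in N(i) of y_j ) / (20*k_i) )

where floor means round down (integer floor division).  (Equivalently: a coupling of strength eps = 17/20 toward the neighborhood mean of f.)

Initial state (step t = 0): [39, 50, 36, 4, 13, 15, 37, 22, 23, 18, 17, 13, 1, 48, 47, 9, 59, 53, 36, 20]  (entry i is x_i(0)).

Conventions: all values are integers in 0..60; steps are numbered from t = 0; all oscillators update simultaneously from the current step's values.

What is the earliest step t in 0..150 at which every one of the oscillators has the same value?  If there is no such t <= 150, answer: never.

Simulating step by step:
t=0: [39, 50, 36, 4, 13, 15, 37, 22, 23, 18, 17, 13, 1, 48, 47, 9, 59, 53, 36, 20]  (not all equal)
t=1: [40, 26, 22, 32, 22, 23, 35, 23, 17, 32, 36, 20, 25, 22, 11, 17, 29, 23, 21, 32]  (not all equal)
t=2: [17, 28, 23, 15, 32, 31, 20, 18, 23, 22, 20, 28, 16, 20, 32, 29, 17, 21, 24, 21]  (not all equal)
t=3: [30, 11, 25, 28, 24, 13, 24, 22, 21, 30, 32, 21, 21, 30, 15, 10, 24, 22, 22, 29]  (not all equal)
t=4: [39, 29, 26, 20, 34, 36, 29, 17, 28, 36, 40, 21, 19, 26, 40, 34, 27, 18, 28, 34]  (not all equal)
t=5: [34, 31, 14, 28, 28, 32, 23, 22, 20, 32, 28, 23, 10, 25, 31, 32, 23, 21, 21, 33]  (not all equal)
t=6: [36, 32, 29, 28, 34, 31, 25, 28, 24, 30, 32, 26, 21, 25, 33, 31, 25, 28, 24, 31]  (not all equal)
t=7: [36, 30, 34, 28, 35, 33, 32, 24, 30, 33, 35, 24, 26, 22, 34, 33, 32, 24, 30, 33]  (not all equal)
t=8: [35, 36, 29, 36, 34, 35, 30, 32, 28, 36, 32, 31, 20, 32, 31, 35, 30, 32, 28, 36]  (not all equal)
t=9: [34, 36, 35, 34, 33, 35, 36, 30, 34, 34, 36, 32, 33, 29, 35, 35, 36, 30, 34, 34]  (not all equal)
t=10: [34, 33, 36, 35, 35, 34, 35, 35, 36, 34, 34, 34, 37, 35, 34, 34, 35, 35, 36, 34]  (not all equal)
t=11: [35, 34, 34, 33, 34, 34, 34, 33, 34, 34, 35, 33, 33, 33, 34, 34, 34, 33, 34, 34]  (not all equal)
t=12: [34, 34, 35, 35, 35, 34, 35, 35, 35, 35, 35, 35, 36, 35, 35, 34, 35, 35, 35, 35]  (not all equal)
t=13: [34, 34, 34, 34, 34, 34, 34, 33, 34, 34, 34, 33, 33, 33, 34, 34, 34, 33, 34, 34]  (not all equal)
t=14: [35, 35, 35, 35, 35, 35, 35, 35, 35, 35, 35, 35, 36, 35, 35, 35, 35, 35, 35, 35]  (not all equal)
t=15: [34, 34, 34, 34, 34, 34, 34, 33, 34, 34, 34, 33, 33, 33, 34, 34, 34, 33, 34, 34]  (not all equal)

Answer: never
Key observation: The state at step 13 reappears at step 15 — the system is in a cycle of period 2 from step 13 on.  No step 0..15 is synchronized, and the cycle repeats forever, so no step up to 150 (or ever) has all oscillators equal.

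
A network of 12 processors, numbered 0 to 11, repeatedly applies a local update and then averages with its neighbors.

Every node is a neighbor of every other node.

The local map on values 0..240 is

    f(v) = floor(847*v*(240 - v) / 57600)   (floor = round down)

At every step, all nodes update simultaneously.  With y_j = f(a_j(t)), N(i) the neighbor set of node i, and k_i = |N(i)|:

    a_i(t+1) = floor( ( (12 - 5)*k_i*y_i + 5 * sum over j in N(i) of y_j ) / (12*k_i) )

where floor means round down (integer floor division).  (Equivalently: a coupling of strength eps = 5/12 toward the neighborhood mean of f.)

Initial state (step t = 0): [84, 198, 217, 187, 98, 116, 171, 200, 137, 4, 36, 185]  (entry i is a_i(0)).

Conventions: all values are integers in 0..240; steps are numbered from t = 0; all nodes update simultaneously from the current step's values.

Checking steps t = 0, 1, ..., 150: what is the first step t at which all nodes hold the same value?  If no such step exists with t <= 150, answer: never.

Answer: 8
Key observation: Synchronization is absorbing here: once all nodes are equal they stay equal, and step 8 is the first all-equal step.

Derivation:
t=0: [84, 198, 217, 187, 98, 116, 171, 200, 137, 4, 36, 185]  (not all equal)
t=1: [169, 131, 104, 143, 176, 179, 159, 128, 177, 71, 123, 146]  (not all equal)
t=2: [181, 199, 198, 196, 175, 173, 189, 200, 174, 181, 201, 195]  (not all equal)
t=3: [149, 128, 130, 132, 155, 156, 140, 127, 155, 149, 126, 134]  (not all equal)
t=4: [200, 206, 206, 206, 197, 197, 204, 207, 197, 200, 207, 205]  (not all equal)
t=5: [113, 105, 105, 105, 117, 117, 108, 104, 117, 113, 104, 107]  (not all equal)
t=6: [210, 208, 208, 208, 210, 210, 209, 208, 210, 210, 208, 209]  (not all equal)
t=7: [93, 95, 95, 95, 93, 93, 94, 95, 93, 93, 95, 94]  (not all equal)
t=8: [201, 201, 201, 201, 201, 201, 201, 201, 201, 201, 201, 201]  (all equal)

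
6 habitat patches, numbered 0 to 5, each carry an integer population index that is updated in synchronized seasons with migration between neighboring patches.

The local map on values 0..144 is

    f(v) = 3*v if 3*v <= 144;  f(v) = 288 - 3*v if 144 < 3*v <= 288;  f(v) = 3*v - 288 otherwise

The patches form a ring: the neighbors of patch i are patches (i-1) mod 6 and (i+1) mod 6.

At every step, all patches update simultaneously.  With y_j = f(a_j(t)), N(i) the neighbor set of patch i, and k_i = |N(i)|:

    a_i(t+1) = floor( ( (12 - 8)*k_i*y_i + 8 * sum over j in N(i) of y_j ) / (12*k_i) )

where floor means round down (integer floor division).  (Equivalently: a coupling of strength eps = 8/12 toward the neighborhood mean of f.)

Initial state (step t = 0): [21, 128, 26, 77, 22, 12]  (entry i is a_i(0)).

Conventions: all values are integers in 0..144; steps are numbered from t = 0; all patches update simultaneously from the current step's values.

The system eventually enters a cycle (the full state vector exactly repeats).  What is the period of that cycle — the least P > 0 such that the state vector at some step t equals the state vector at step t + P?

Answer: 22
Key observation: The state at step 26, [87, 93, 87, 57, 51, 57], reappears at step 48 — and no state repeats earlier — so the cycle the system enters has period 22.

Derivation:
t=0: [21, 128, 26, 77, 22, 12]
t=1: [65, 79, 77, 67, 53, 55]
t=2: [89, 67, 65, 91, 113, 115]
t=3: [55, 67, 65, 53, 41, 43]
t=4: [113, 101, 103, 115, 127, 125]
t=5: [51, 29, 31, 57, 79, 77]
t=6: [93, 105, 99, 87, 75, 81]
t=7: [27, 15, 21, 33, 45, 39]
t=8: [81, 63, 69, 99, 117, 111]
t=9: [63, 75, 63, 51, 39, 51]
t=10: [99, 87, 99, 117, 129, 117]
t=11: [33, 15, 33, 57, 75, 57]
t=12: [87, 81, 87, 93, 99, 93]
t=13: [27, 33, 27, 15, 9, 15]
t=14: [75, 87, 75, 51, 39, 51]
t=15: [75, 51, 75, 105, 129, 105]
t=16: [75, 87, 75, 63, 51, 63]
t=17: [63, 51, 63, 99, 111, 99]
t=18: [81, 111, 81, 51, 21, 51]
t=19: [75, 45, 75, 81, 111, 81]
t=20: [81, 87, 81, 51, 45, 51]
t=21: [69, 39, 69, 105, 135, 105]
t=22: [75, 93, 75, 75, 57, 75]
t=23: [45, 45, 45, 81, 81, 81]
t=24: [105, 135, 105, 75, 45, 75]
t=25: [69, 57, 69, 75, 87, 75]
t=26: [87, 93, 87, 57, 51, 57]
t=27: [51, 21, 51, 93, 123, 93]
t=28: [69, 111, 69, 75, 33, 75]
t=29: [63, 69, 63, 81, 75, 81]
t=30: [75, 93, 75, 69, 51, 69]
t=31: [51, 45, 51, 93, 99, 93]
t=32: [93, 135, 93, 51, 9, 51]
t=33: [87, 45, 87, 57, 99, 57]
t=34: [93, 63, 93, 51, 81, 51]
t=35: [81, 39, 81, 63, 105, 63]
t=36: [87, 69, 87, 57, 75, 57]
t=37: [75, 45, 75, 69, 99, 69]
t=38: [93, 87, 93, 51, 57, 51]
t=39: [57, 15, 57, 87, 129, 87]
t=40: [63, 93, 63, 81, 51, 81]
t=41: [51, 69, 51, 93, 75, 93]
t=42: [75, 117, 75, 69, 27, 69]
t=43: [69, 63, 69, 75, 81, 75]
t=44: [81, 87, 81, 63, 57, 63]
t=45: [57, 39, 57, 87, 105, 87]
t=46: [87, 117, 87, 57, 27, 57]
t=47: [69, 39, 69, 75, 105, 75]
t=48: [87, 93, 87, 57, 51, 57]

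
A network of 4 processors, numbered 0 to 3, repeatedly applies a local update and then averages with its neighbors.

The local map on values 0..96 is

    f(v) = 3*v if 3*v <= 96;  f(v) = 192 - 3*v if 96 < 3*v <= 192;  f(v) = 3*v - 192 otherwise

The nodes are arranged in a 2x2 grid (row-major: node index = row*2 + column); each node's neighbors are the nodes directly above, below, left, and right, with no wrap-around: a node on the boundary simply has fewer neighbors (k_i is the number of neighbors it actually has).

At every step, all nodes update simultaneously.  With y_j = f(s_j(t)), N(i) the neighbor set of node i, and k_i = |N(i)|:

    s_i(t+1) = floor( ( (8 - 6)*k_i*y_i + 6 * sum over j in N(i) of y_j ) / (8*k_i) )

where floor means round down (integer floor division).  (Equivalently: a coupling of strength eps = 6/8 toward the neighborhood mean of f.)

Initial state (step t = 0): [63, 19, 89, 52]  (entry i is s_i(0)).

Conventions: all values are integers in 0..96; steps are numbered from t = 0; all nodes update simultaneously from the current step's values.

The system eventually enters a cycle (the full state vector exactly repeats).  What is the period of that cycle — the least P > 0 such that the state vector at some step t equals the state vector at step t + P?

Answer: 4
Key observation: The state at step 17, [25, 16, 16, 25], reappears at step 21 — and no state repeats earlier — so the cycle the system enters has period 4.

Derivation:
t=0: [63, 19, 89, 52]
t=1: [50, 28, 33, 58]
t=2: [76, 43, 45, 70]
t=3: [54, 36, 34, 49]
t=4: [72, 49, 50, 76]
t=5: [38, 33, 33, 41]
t=6: [89, 78, 78, 87]
t=7: [50, 64, 64, 48]
t=8: [10, 33, 33, 12]
t=9: [77, 48, 48, 78]
t=10: [45, 42, 42, 46]
t=11: [63, 58, 58, 63]
t=12: [14, 6, 6, 14]
t=13: [24, 36, 36, 24]
t=14: [81, 75, 75, 81]
t=15: [37, 46, 46, 37]
t=16: [60, 74, 74, 60]
t=17: [25, 16, 16, 25]
t=18: [54, 68, 68, 54]
t=19: [16, 25, 25, 16]
t=20: [68, 54, 54, 68]
t=21: [25, 16, 16, 25]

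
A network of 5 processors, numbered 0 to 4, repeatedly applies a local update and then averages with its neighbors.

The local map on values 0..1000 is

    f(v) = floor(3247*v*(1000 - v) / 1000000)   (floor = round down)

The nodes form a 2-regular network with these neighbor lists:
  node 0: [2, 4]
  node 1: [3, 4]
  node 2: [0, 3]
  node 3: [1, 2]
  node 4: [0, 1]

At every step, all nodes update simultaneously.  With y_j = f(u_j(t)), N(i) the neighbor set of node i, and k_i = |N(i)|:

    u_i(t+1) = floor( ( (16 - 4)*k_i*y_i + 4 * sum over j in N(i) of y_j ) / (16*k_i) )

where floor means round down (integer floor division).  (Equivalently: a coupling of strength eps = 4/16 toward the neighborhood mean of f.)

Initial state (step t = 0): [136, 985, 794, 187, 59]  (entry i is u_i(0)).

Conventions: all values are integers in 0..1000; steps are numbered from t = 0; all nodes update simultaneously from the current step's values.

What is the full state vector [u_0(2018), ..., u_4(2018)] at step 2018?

Simulating step by step:
t=0: [136, 985, 794, 187, 59]
t=1: [374, 119, 507, 442, 188]
t=2: [733, 416, 803, 743, 508]
t=3: [641, 769, 541, 627, 786]
t=4: [729, 595, 792, 742, 574]
t=5: [646, 763, 558, 630, 772]
t=6: [727, 606, 787, 740, 594]
t=7: [648, 757, 566, 632, 764]
t=8: [727, 615, 784, 740, 605]
t=9: [648, 750, 570, 632, 757]
t=10: [729, 625, 783, 741, 616]
t=11: [645, 744, 571, 631, 751]
t=12: [732, 633, 783, 743, 625]
t=13: [641, 738, 570, 628, 744]
t=14: [736, 642, 784, 746, 635]
t=15: [635, 730, 567, 623, 736]
t=16: [742, 653, 787, 751, 646]
t=17: [626, 719, 561, 615, 726]
t=18: [750, 668, 790, 757, 660]
t=19: [614, 705, 554, 605, 712]
t=20: [760, 686, 794, 765, 679]
t=21: [598, 685, 545, 591, 691]
t=22: [772, 709, 799, 776, 704]
t=23: [577, 656, 532, 571, 662]
t=24: [785, 739, 804, 788, 735]
t=25: [553, 616, 519, 548, 620]
t=26: [798, 772, 808, 800, 769]
t=27: [527, 565, 507, 523, 568]
t=28: [807, 799, 810, 808, 797]
t=29: [506, 519, 500, 504, 522]
t=30: [810, 810, 811, 810, 810]
t=31: [498, 499, 497, 498, 499]
t=32: [811, 811, 811, 811, 811]
t=33: [497, 497, 497, 497, 497]
t=34: [811, 811, 811, 811, 811]

Answer: [811, 811, 811, 811, 811]
Key observation: The state at step 32, [811, 811, 811, 811, 811], reappears at step 34: the system is in a cycle of period 2 from step 32 on.  Therefore the state at step 2018 equals the state at step 32 + ((2018 - 32) mod 2) = 32, which is [811, 811, 811, 811, 811].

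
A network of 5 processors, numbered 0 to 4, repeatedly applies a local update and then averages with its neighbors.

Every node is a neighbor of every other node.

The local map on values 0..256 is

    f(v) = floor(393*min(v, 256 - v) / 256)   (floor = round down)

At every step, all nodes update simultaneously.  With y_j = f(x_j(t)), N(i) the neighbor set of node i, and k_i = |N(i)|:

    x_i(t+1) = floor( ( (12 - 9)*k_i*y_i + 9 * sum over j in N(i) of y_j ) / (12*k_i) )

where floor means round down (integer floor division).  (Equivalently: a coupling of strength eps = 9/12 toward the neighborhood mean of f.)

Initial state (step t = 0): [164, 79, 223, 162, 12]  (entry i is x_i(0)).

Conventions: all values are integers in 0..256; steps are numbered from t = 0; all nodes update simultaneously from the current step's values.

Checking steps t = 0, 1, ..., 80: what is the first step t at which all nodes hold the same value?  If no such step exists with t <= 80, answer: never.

Simulating step by step:
t=0: [164, 79, 223, 162, 12]  (not all equal)
t=1: [97, 96, 92, 97, 90]  (not all equal)
t=2: [144, 144, 144, 144, 144]  (all equal)

Answer: 2
Key observation: Synchronization is absorbing here: once all nodes are equal they stay equal, and step 2 is the first all-equal step.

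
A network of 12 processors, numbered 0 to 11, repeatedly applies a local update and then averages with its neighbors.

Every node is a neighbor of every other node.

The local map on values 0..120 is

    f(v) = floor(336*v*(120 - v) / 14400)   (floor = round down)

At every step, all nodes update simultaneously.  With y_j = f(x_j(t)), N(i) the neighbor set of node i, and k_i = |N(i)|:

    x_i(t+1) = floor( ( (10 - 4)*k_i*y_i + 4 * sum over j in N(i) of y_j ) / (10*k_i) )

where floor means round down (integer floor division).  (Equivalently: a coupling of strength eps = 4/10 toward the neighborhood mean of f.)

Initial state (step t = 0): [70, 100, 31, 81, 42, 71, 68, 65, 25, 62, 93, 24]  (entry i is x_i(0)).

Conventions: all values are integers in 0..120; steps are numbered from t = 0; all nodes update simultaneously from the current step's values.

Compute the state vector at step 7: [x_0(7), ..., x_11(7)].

Simulating step by step:
t=0: [70, 100, 31, 81, 42, 71, 68, 65, 25, 62, 93, 24]
t=1: [76, 56, 66, 71, 73, 76, 76, 77, 61, 77, 63, 60]
t=2: [79, 81, 81, 80, 80, 79, 79, 78, 81, 78, 81, 82]
t=3: [74, 73, 73, 74, 74, 74, 74, 75, 73, 75, 73, 72]
t=4: [79, 79, 79, 79, 79, 79, 79, 78, 79, 78, 79, 79]
t=5: [75, 75, 75, 75, 75, 75, 75, 75, 75, 75, 75, 75]
t=6: [78, 78, 78, 78, 78, 78, 78, 78, 78, 78, 78, 78]
t=7: [76, 76, 76, 76, 76, 76, 76, 76, 76, 76, 76, 76]

Answer: [76, 76, 76, 76, 76, 76, 76, 76, 76, 76, 76, 76]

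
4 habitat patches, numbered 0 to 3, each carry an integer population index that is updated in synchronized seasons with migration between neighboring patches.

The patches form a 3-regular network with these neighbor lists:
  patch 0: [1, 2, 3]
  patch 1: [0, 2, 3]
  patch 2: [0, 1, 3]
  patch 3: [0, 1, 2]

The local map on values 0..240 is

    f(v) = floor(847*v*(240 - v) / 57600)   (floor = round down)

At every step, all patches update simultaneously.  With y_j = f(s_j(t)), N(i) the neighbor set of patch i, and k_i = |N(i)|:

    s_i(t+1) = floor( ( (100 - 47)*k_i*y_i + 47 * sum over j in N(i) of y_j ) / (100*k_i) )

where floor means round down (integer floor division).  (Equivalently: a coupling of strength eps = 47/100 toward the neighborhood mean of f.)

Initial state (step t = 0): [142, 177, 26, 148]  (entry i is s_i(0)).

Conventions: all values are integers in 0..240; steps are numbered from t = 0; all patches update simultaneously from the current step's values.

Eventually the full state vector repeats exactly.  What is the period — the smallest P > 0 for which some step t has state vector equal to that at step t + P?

Simulating step by step:
t=0: [142, 177, 26, 148]
t=1: [177, 162, 131, 176]
t=2: [173, 182, 191, 174]
t=3: [162, 156, 149, 161]
t=4: [188, 191, 193, 189]
t=5: [140, 137, 136, 139]
t=6: [205, 206, 206, 206]
t=7: [103, 102, 102, 102]
t=8: [206, 206, 206, 206]
t=9: [102, 102, 102, 102]
t=10: [206, 206, 206, 206]

Answer: 2
Key observation: The state at step 8, [206, 206, 206, 206], reappears at step 10 — and no state repeats earlier — so the cycle the system enters has period 2.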